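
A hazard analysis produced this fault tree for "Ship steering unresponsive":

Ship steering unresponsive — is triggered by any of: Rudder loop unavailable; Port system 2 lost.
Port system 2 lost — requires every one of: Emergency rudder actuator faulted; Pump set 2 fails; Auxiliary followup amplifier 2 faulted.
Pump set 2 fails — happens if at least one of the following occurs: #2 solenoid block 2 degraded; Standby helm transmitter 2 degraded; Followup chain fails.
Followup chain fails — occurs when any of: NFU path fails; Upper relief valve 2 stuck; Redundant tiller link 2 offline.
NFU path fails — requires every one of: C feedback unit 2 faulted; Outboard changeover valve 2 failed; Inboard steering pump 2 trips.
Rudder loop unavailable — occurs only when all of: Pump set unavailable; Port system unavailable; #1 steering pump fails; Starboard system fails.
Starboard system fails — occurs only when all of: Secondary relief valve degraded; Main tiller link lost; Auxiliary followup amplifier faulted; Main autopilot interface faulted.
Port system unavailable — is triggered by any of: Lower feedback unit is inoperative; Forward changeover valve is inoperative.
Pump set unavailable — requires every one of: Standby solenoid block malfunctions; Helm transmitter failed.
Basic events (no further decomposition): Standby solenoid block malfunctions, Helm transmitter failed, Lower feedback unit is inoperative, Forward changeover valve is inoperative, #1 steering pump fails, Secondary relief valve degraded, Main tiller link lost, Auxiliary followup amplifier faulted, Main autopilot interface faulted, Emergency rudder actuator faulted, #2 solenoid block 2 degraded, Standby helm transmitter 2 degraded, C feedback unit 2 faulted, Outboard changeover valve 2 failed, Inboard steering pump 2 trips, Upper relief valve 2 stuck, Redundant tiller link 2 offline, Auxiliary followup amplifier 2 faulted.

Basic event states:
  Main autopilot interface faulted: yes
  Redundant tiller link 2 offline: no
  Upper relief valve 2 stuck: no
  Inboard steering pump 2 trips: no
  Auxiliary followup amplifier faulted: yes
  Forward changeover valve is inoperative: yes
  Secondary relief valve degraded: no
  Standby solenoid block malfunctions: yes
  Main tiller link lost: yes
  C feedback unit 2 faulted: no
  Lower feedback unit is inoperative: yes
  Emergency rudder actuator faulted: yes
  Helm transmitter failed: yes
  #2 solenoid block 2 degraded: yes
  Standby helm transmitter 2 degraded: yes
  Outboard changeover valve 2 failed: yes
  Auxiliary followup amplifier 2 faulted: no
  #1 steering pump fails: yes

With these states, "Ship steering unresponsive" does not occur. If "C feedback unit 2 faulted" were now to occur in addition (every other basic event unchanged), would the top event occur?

Counterfactual: set "C feedback unit 2 faulted" to occurred.
Pump set unavailable [AND]: Standby solenoid block malfunctions=occurs, Helm transmitter failed=occurs → all inputs occur → occurs.
Port system unavailable [OR]: Lower feedback unit is inoperative=occurs, Forward changeover valve is inoperative=occurs → at least one input occurs → occurs.
Starboard system fails [AND]: Secondary relief valve degraded=not, Main tiller link lost=occurs, Auxiliary followup amplifier faulted=occurs, Main autopilot interface faulted=occurs → not all inputs occur → does not occur.
Rudder loop unavailable [AND]: Pump set unavailable=occurs, Port system unavailable=occurs, #1 steering pump fails=occurs, Starboard system fails=not → not all inputs occur → does not occur.
NFU path fails [AND]: C feedback unit 2 faulted=occurs, Outboard changeover valve 2 failed=occurs, Inboard steering pump 2 trips=not → not all inputs occur → does not occur.
Followup chain fails [OR]: NFU path fails=not, Upper relief valve 2 stuck=not, Redundant tiller link 2 offline=not → no input occurs → does not occur.
Pump set 2 fails [OR]: #2 solenoid block 2 degraded=occurs, Standby helm transmitter 2 degraded=occurs, Followup chain fails=not → at least one input occurs → occurs.
Port system 2 lost [AND]: Emergency rudder actuator faulted=occurs, Pump set 2 fails=occurs, Auxiliary followup amplifier 2 faulted=not → not all inputs occur → does not occur.
Ship steering unresponsive [OR]: Rudder loop unavailable=not, Port system 2 lost=not → no input occurs → does not occur.

No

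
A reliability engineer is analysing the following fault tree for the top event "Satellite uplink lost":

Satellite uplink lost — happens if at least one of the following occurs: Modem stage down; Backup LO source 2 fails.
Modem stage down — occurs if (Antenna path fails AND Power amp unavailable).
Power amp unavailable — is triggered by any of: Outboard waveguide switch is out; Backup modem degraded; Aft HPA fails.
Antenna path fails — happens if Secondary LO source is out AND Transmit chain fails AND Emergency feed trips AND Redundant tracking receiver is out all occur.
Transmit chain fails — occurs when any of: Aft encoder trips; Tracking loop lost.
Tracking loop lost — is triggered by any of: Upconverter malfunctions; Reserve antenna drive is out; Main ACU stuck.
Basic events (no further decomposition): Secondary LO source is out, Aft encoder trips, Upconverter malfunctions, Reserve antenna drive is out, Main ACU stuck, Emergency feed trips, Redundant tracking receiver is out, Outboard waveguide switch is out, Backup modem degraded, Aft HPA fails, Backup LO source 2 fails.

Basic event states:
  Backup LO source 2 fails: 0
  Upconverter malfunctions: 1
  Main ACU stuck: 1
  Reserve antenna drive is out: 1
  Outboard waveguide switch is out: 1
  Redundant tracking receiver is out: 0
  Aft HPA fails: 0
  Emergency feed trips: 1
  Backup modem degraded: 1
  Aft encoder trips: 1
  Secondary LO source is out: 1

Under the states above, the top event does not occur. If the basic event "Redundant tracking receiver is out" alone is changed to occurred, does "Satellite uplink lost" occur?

Counterfactual: set "Redundant tracking receiver is out" to occurred.
Tracking loop lost [OR]: Upconverter malfunctions=occurs, Reserve antenna drive is out=occurs, Main ACU stuck=occurs → at least one input occurs → occurs.
Transmit chain fails [OR]: Aft encoder trips=occurs, Tracking loop lost=occurs → at least one input occurs → occurs.
Antenna path fails [AND]: Secondary LO source is out=occurs, Transmit chain fails=occurs, Emergency feed trips=occurs, Redundant tracking receiver is out=occurs → all inputs occur → occurs.
Power amp unavailable [OR]: Outboard waveguide switch is out=occurs, Backup modem degraded=occurs, Aft HPA fails=not → at least one input occurs → occurs.
Modem stage down [AND]: Antenna path fails=occurs, Power amp unavailable=occurs → all inputs occur → occurs.
Satellite uplink lost [OR]: Modem stage down=occurs, Backup LO source 2 fails=not → at least one input occurs → occurs.

Yes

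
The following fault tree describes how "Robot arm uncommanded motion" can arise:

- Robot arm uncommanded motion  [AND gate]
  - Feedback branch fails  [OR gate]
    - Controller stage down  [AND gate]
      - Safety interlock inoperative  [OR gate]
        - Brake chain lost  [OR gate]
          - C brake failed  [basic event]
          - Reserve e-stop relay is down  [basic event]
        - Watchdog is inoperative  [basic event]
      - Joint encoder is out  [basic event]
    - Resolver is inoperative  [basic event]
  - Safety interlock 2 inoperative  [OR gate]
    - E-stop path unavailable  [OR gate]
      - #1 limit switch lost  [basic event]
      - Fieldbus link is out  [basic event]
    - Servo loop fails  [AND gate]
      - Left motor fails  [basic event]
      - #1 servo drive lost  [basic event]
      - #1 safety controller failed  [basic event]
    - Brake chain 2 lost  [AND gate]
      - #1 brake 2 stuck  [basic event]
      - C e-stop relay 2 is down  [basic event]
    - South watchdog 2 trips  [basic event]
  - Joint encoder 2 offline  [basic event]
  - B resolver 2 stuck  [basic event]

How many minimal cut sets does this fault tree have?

Brake chain lost [OR]: union of children's cut sets → 2 cut set(s).
Safety interlock inoperative [OR]: union of children's cut sets → 3 cut set(s).
Controller stage down [AND]: one cut set from each child combined → 3 × 1 = 3 cut set(s).
Feedback branch fails [OR]: union of children's cut sets → 4 cut set(s).
E-stop path unavailable [OR]: union of children's cut sets → 2 cut set(s).
Servo loop fails [AND]: one cut set from each child combined → 1 × 1 × 1 = 1 cut set(s).
Brake chain 2 lost [AND]: one cut set from each child combined → 1 × 1 = 1 cut set(s).
Safety interlock 2 inoperative [OR]: union of children's cut sets → 5 cut set(s).
Robot arm uncommanded motion [AND]: one cut set from each child combined → 4 × 5 × 1 × 1 = 20 cut set(s).

20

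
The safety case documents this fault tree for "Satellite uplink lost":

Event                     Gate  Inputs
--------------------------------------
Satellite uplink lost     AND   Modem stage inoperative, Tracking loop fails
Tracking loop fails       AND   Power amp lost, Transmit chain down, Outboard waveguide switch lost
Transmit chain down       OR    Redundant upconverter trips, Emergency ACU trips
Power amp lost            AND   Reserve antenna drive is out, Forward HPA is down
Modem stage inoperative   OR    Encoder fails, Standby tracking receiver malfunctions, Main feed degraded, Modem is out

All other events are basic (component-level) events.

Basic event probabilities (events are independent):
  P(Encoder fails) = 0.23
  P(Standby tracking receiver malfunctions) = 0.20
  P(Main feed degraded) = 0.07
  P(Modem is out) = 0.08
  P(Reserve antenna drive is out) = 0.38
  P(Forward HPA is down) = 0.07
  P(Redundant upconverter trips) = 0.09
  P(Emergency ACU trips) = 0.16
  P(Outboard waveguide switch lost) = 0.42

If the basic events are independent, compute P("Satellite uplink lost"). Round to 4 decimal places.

P(Modem stage inoperative) [OR] = 1 − (1−0.23) × (1−0.20) × (1−0.07) × (1−0.08) = 0.472950
P(Power amp lost) [AND] = 0.38 × 0.07 = 0.026600
P(Transmit chain down) [OR] = 1 − (1−0.09) × (1−0.16) = 0.235600
P(Tracking loop fails) [AND] = 0.026600 × 0.235600 × 0.42 = 0.002632
P(Satellite uplink lost) [AND] = 0.472950 × 0.002632 = 0.001245
Rounded to 4 decimal places: P(Satellite uplink lost) ≈ 0.0012.

0.0012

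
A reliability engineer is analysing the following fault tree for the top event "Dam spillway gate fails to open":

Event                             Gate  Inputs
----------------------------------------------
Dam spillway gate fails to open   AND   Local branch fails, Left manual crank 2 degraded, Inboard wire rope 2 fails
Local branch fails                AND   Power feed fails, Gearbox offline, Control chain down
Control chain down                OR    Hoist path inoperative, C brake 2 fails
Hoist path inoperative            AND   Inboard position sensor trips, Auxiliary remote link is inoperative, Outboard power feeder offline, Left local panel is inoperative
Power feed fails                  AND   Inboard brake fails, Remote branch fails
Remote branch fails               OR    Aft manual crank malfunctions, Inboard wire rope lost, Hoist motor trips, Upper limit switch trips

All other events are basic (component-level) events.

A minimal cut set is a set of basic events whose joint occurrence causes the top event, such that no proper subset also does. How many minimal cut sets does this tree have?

8

Remote branch fails [OR]: union of children's cut sets → 4 cut set(s).
Power feed fails [AND]: one cut set from each child combined → 1 × 4 = 4 cut set(s).
Hoist path inoperative [AND]: one cut set from each child combined → 1 × 1 × 1 × 1 = 1 cut set(s).
Control chain down [OR]: union of children's cut sets → 2 cut set(s).
Local branch fails [AND]: one cut set from each child combined → 4 × 1 × 2 = 8 cut set(s).
Dam spillway gate fails to open [AND]: one cut set from each child combined → 8 × 1 × 1 = 8 cut set(s).
Minimal cut sets: {Aft manual crank malfunctions, Auxiliary remote link is inoperative, Gearbox offline, Inboard brake fails, Inboard position sensor trips, Inboard wire rope 2 fails, Left local panel is inoperative, Left manual crank 2 degraded, Outboard power feeder offline}; {Aft manual crank malfunctions, C brake 2 fails, Gearbox offline, Inboard brake fails, Inboard wire rope 2 fails, Left manual crank 2 degraded}; {Auxiliary remote link is inoperative, Gearbox offline, Inboard brake fails, Inboard position sensor trips, Inboard wire rope 2 fails, Inboard wire rope lost, Left local panel is inoperative, Left manual crank 2 degraded, Outboard power feeder offline}; {C brake 2 fails, Gearbox offline, Inboard brake fails, Inboard wire rope 2 fails, Inboard wire rope lost, Left manual crank 2 degraded}; {Auxiliary remote link is inoperative, Gearbox offline, Hoist motor trips, Inboard brake fails, Inboard position sensor trips, Inboard wire rope 2 fails, Left local panel is inoperative, Left manual crank 2 degraded, Outboard power feeder offline}; {C brake 2 fails, Gearbox offline, Hoist motor trips, Inboard brake fails, Inboard wire rope 2 fails, Left manual crank 2 degraded}; {Auxiliary remote link is inoperative, Gearbox offline, Inboard brake fails, Inboard position sensor trips, Inboard wire rope 2 fails, Left local panel is inoperative, Left manual crank 2 degraded, Outboard power feeder offline, Upper limit switch trips}; {C brake 2 fails, Gearbox offline, Inboard brake fails, Inboard wire rope 2 fails, Left manual crank 2 degraded, Upper limit switch trips}.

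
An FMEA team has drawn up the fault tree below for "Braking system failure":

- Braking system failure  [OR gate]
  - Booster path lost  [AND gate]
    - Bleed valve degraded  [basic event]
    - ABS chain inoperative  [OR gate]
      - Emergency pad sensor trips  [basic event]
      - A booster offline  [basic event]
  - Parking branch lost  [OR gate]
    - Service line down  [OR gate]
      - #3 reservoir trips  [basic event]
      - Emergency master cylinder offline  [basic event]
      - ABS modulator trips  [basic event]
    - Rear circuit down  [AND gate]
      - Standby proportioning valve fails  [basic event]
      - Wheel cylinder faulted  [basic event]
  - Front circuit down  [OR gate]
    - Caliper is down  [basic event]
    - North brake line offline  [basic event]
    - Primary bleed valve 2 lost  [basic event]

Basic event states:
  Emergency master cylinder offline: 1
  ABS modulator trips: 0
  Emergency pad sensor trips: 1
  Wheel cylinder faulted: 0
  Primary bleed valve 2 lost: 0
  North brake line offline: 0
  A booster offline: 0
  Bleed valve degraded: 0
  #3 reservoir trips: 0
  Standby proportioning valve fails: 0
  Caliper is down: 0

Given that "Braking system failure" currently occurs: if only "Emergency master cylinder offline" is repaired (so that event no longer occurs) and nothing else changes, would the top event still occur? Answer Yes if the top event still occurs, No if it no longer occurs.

No

Counterfactual: set "Emergency master cylinder offline" to not occurred.
ABS chain inoperative [OR]: Emergency pad sensor trips=occurs, A booster offline=not → at least one input occurs → occurs.
Booster path lost [AND]: Bleed valve degraded=not, ABS chain inoperative=occurs → not all inputs occur → does not occur.
Service line down [OR]: #3 reservoir trips=not, Emergency master cylinder offline=not, ABS modulator trips=not → no input occurs → does not occur.
Rear circuit down [AND]: Standby proportioning valve fails=not, Wheel cylinder faulted=not → not all inputs occur → does not occur.
Parking branch lost [OR]: Service line down=not, Rear circuit down=not → no input occurs → does not occur.
Front circuit down [OR]: Caliper is down=not, North brake line offline=not, Primary bleed valve 2 lost=not → no input occurs → does not occur.
Braking system failure [OR]: Booster path lost=not, Parking branch lost=not, Front circuit down=not → no input occurs → does not occur.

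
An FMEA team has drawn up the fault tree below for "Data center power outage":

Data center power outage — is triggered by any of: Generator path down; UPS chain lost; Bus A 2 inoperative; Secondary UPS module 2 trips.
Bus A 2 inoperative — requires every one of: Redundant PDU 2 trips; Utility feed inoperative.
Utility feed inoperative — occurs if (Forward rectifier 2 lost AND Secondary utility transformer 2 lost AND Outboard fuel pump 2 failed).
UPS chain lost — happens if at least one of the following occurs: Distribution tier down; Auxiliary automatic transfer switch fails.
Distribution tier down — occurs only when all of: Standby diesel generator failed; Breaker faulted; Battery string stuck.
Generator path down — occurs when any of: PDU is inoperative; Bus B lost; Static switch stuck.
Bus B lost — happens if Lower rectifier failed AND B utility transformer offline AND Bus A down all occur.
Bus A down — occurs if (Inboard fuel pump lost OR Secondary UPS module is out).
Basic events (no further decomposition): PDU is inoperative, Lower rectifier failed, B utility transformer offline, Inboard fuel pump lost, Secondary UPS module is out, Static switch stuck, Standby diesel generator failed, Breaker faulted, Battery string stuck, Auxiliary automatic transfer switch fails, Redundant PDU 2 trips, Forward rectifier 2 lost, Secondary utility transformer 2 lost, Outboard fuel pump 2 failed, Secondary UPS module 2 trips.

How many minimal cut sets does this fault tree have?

8

Bus A down [OR]: union of children's cut sets → 2 cut set(s).
Bus B lost [AND]: one cut set from each child combined → 1 × 1 × 2 = 2 cut set(s).
Generator path down [OR]: union of children's cut sets → 4 cut set(s).
Distribution tier down [AND]: one cut set from each child combined → 1 × 1 × 1 = 1 cut set(s).
UPS chain lost [OR]: union of children's cut sets → 2 cut set(s).
Utility feed inoperative [AND]: one cut set from each child combined → 1 × 1 × 1 = 1 cut set(s).
Bus A 2 inoperative [AND]: one cut set from each child combined → 1 × 1 = 1 cut set(s).
Data center power outage [OR]: union of children's cut sets → 8 cut set(s).
Minimal cut sets: {PDU is inoperative}; {B utility transformer offline, Inboard fuel pump lost, Lower rectifier failed}; {B utility transformer offline, Lower rectifier failed, Secondary UPS module is out}; {Static switch stuck}; {Battery string stuck, Breaker faulted, Standby diesel generator failed}; {Auxiliary automatic transfer switch fails}; {Forward rectifier 2 lost, Outboard fuel pump 2 failed, Redundant PDU 2 trips, Secondary utility transformer 2 lost}; {Secondary UPS module 2 trips}.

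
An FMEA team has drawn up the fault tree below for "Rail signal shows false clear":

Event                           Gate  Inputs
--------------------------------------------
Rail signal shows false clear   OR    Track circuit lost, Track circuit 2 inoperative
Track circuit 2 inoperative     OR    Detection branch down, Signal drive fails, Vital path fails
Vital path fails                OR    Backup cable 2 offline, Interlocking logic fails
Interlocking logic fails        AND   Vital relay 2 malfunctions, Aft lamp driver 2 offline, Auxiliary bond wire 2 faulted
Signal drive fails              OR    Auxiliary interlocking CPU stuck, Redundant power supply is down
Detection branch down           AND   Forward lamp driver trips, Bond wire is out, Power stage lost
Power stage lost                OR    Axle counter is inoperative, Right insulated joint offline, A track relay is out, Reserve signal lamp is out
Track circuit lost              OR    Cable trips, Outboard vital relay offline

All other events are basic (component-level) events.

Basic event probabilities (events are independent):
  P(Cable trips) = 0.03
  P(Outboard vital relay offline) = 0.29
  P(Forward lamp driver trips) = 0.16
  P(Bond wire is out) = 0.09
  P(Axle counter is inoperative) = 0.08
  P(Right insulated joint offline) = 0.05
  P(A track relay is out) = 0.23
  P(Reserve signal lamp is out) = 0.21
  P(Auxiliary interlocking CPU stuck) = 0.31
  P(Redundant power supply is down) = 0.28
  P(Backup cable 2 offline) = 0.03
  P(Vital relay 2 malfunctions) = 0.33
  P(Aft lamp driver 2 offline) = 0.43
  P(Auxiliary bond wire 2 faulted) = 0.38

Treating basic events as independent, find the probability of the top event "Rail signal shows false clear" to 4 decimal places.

P(Track circuit lost) [OR] = 1 − (1−0.03) × (1−0.29) = 0.311300
P(Power stage lost) [OR] = 1 − (1−0.08) × (1−0.05) × (1−0.23) × (1−0.21) = 0.468346
P(Detection branch down) [AND] = 0.16 × 0.09 × 0.468346 = 0.006744
P(Signal drive fails) [OR] = 1 − (1−0.31) × (1−0.28) = 0.503200
P(Interlocking logic fails) [AND] = 0.33 × 0.43 × 0.38 = 0.053922
P(Vital path fails) [OR] = 1 − (1−0.03) × (1−0.053922) = 0.082304
P(Track circuit 2 inoperative) [OR] = 1 − (1−0.006744) × (1−0.503200) × (1−0.082304) = 0.547163
P(Rail signal shows false clear) [OR] = 1 − (1−0.311300) × (1−0.547163) = 0.688131
Rounded to 4 decimal places: P(Rail signal shows false clear) ≈ 0.6881.

0.6881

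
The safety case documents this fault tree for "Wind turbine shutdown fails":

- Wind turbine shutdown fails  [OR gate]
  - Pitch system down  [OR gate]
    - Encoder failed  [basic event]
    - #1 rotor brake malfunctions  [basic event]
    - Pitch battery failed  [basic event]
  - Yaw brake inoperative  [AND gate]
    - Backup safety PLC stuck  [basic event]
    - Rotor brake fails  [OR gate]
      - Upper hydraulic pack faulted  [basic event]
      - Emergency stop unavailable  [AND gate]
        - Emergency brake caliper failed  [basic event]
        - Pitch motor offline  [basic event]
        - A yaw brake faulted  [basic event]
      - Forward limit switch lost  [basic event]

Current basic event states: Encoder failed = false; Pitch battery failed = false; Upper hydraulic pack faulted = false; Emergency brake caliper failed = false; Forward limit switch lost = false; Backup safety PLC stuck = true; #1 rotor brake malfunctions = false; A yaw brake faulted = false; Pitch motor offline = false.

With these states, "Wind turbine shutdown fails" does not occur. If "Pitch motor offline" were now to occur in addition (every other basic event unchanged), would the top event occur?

No

Counterfactual: set "Pitch motor offline" to occurred.
Pitch system down [OR]: Encoder failed=not, #1 rotor brake malfunctions=not, Pitch battery failed=not → no input occurs → does not occur.
Emergency stop unavailable [AND]: Emergency brake caliper failed=not, Pitch motor offline=occurs, A yaw brake faulted=not → not all inputs occur → does not occur.
Rotor brake fails [OR]: Upper hydraulic pack faulted=not, Emergency stop unavailable=not, Forward limit switch lost=not → no input occurs → does not occur.
Yaw brake inoperative [AND]: Backup safety PLC stuck=occurs, Rotor brake fails=not → not all inputs occur → does not occur.
Wind turbine shutdown fails [OR]: Pitch system down=not, Yaw brake inoperative=not → no input occurs → does not occur.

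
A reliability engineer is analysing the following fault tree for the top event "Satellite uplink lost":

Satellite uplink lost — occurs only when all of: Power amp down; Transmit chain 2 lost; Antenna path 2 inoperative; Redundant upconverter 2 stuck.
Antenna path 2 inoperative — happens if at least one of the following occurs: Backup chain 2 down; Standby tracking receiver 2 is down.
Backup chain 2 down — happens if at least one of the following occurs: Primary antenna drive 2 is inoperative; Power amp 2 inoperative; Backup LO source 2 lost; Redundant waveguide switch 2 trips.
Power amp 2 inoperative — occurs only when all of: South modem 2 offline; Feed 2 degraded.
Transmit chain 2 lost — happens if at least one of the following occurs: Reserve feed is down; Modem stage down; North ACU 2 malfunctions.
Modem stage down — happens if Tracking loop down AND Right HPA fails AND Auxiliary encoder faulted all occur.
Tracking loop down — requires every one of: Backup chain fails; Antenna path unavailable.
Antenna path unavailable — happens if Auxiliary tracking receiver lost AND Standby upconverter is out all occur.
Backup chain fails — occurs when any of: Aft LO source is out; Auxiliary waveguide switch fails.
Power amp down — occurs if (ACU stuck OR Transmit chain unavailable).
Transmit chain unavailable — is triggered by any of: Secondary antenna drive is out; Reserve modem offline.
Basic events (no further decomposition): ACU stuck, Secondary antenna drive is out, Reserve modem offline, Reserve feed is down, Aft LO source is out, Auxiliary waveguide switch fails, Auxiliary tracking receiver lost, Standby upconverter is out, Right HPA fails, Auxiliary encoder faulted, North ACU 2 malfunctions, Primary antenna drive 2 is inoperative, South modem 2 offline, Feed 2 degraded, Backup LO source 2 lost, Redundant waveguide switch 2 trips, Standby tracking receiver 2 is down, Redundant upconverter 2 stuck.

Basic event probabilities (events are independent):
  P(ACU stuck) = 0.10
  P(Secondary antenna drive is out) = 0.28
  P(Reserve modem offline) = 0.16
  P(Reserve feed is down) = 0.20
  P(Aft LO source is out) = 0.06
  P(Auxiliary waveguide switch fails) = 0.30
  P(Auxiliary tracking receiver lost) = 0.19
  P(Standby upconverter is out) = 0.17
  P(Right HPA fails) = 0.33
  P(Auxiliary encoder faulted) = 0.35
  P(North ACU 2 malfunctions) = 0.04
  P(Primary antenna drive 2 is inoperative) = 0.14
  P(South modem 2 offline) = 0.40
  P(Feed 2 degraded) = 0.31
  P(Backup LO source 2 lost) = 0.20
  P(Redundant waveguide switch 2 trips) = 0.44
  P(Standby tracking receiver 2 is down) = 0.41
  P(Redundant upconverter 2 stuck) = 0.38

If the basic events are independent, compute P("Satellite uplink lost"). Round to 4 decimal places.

P(Transmit chain unavailable) [OR] = 1 − (1−0.28) × (1−0.16) = 0.395200
P(Power amp down) [OR] = 1 − (1−0.10) × (1−0.395200) = 0.455680
P(Backup chain fails) [OR] = 1 − (1−0.06) × (1−0.30) = 0.342000
P(Antenna path unavailable) [AND] = 0.19 × 0.17 = 0.032300
P(Tracking loop down) [AND] = 0.342000 × 0.032300 = 0.011047
P(Modem stage down) [AND] = 0.011047 × 0.33 × 0.35 = 0.001276
P(Transmit chain 2 lost) [OR] = 1 − (1−0.20) × (1−0.001276) × (1−0.04) = 0.232980
P(Power amp 2 inoperative) [AND] = 0.40 × 0.31 = 0.124000
P(Backup chain 2 down) [OR] = 1 − (1−0.14) × (1−0.124000) × (1−0.20) × (1−0.44) = 0.662495
P(Antenna path 2 inoperative) [OR] = 1 − (1−0.662495) × (1−0.41) = 0.800872
P(Satellite uplink lost) [AND] = 0.455680 × 0.232980 × 0.800872 × 0.38 = 0.032309
Rounded to 4 decimal places: P(Satellite uplink lost) ≈ 0.0323.

0.0323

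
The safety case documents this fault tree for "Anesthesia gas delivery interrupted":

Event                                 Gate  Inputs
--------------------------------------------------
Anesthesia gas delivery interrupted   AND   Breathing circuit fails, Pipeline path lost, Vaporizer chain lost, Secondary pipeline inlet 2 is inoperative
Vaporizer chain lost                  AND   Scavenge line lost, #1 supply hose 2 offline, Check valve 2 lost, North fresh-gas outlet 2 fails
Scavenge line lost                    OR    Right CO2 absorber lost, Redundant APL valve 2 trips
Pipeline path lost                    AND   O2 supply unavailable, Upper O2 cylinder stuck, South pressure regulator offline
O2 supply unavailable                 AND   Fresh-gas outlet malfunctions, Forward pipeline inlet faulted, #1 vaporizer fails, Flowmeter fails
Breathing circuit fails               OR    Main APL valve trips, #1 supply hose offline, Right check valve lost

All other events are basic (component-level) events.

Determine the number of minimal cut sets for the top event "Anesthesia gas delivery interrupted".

Breathing circuit fails [OR]: union of children's cut sets → 3 cut set(s).
O2 supply unavailable [AND]: one cut set from each child combined → 1 × 1 × 1 × 1 = 1 cut set(s).
Pipeline path lost [AND]: one cut set from each child combined → 1 × 1 × 1 = 1 cut set(s).
Scavenge line lost [OR]: union of children's cut sets → 2 cut set(s).
Vaporizer chain lost [AND]: one cut set from each child combined → 2 × 1 × 1 × 1 = 2 cut set(s).
Anesthesia gas delivery interrupted [AND]: one cut set from each child combined → 3 × 1 × 2 × 1 = 6 cut set(s).
Minimal cut sets: {#1 supply hose 2 offline, #1 vaporizer fails, Check valve 2 lost, Flowmeter fails, Forward pipeline inlet faulted, Fresh-gas outlet malfunctions, Main APL valve trips, North fresh-gas outlet 2 fails, Right CO2 absorber lost, Secondary pipeline inlet 2 is inoperative, South pressure regulator offline, Upper O2 cylinder stuck}; {#1 supply hose 2 offline, #1 vaporizer fails, Check valve 2 lost, Flowmeter fails, Forward pipeline inlet faulted, Fresh-gas outlet malfunctions, Main APL valve trips, North fresh-gas outlet 2 fails, Redundant APL valve 2 trips, Secondary pipeline inlet 2 is inoperative, South pressure regulator offline, Upper O2 cylinder stuck}; {#1 supply hose 2 offline, #1 supply hose offline, #1 vaporizer fails, Check valve 2 lost, Flowmeter fails, Forward pipeline inlet faulted, Fresh-gas outlet malfunctions, North fresh-gas outlet 2 fails, Right CO2 absorber lost, Secondary pipeline inlet 2 is inoperative, South pressure regulator offline, Upper O2 cylinder stuck}; {#1 supply hose 2 offline, #1 supply hose offline, #1 vaporizer fails, Check valve 2 lost, Flowmeter fails, Forward pipeline inlet faulted, Fresh-gas outlet malfunctions, North fresh-gas outlet 2 fails, Redundant APL valve 2 trips, Secondary pipeline inlet 2 is inoperative, South pressure regulator offline, Upper O2 cylinder stuck}; {#1 supply hose 2 offline, #1 vaporizer fails, Check valve 2 lost, Flowmeter fails, Forward pipeline inlet faulted, Fresh-gas outlet malfunctions, North fresh-gas outlet 2 fails, Right CO2 absorber lost, Right check valve lost, Secondary pipeline inlet 2 is inoperative, South pressure regulator offline, Upper O2 cylinder stuck}; {#1 supply hose 2 offline, #1 vaporizer fails, Check valve 2 lost, Flowmeter fails, Forward pipeline inlet faulted, Fresh-gas outlet malfunctions, North fresh-gas outlet 2 fails, Redundant APL valve 2 trips, Right check valve lost, Secondary pipeline inlet 2 is inoperative, South pressure regulator offline, Upper O2 cylinder stuck}.

6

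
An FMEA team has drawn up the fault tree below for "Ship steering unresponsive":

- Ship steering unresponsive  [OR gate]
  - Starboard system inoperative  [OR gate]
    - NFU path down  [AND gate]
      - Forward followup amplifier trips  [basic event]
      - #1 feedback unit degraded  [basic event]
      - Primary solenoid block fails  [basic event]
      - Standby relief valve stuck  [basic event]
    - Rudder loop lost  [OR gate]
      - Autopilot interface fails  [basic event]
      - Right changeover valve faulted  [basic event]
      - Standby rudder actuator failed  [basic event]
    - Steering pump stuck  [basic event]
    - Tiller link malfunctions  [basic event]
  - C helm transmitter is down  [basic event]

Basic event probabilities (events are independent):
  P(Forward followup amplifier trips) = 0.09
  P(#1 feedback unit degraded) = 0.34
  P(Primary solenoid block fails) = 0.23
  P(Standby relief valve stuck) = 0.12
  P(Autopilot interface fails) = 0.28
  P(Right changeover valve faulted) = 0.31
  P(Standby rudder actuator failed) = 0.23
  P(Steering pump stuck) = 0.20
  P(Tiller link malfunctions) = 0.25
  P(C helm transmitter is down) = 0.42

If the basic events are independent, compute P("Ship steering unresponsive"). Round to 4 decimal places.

P(NFU path down) [AND] = 0.09 × 0.34 × 0.23 × 0.12 = 0.000845
P(Rudder loop lost) [OR] = 1 − (1−0.28) × (1−0.31) × (1−0.23) = 0.617464
P(Starboard system inoperative) [OR] = 1 − (1−0.000845) × (1−0.617464) × (1−0.20) × (1−0.25) = 0.770672
P(Ship steering unresponsive) [OR] = 1 − (1−0.770672) × (1−0.42) = 0.866990
Rounded to 4 decimal places: P(Ship steering unresponsive) ≈ 0.8670.

0.8670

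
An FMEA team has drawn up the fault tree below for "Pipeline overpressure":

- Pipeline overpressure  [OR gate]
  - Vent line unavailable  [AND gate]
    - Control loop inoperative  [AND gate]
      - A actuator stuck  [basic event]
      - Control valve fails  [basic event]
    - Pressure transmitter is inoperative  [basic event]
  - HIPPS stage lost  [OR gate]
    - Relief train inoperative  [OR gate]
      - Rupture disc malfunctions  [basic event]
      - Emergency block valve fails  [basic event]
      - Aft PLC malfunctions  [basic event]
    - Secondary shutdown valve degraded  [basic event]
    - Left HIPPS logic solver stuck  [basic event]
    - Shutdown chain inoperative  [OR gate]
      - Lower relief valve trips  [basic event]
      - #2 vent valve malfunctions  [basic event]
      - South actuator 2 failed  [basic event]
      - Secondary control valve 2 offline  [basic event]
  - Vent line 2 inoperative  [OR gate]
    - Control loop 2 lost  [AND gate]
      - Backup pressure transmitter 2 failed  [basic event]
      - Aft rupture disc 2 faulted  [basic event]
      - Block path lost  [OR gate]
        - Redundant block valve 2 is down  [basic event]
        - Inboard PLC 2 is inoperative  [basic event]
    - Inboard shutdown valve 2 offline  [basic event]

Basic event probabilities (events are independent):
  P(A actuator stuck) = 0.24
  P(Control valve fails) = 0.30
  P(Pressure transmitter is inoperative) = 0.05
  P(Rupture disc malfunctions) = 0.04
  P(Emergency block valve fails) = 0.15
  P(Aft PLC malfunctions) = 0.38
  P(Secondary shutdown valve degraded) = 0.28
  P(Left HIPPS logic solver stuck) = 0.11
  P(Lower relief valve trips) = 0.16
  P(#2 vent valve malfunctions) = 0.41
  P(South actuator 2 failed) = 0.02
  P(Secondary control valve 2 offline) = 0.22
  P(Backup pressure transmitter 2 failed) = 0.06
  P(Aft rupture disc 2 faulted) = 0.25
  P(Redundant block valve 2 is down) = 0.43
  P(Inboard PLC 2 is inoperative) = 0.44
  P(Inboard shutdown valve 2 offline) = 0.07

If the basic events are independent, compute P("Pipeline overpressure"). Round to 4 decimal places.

P(Control loop inoperative) [AND] = 0.24 × 0.30 = 0.072000
P(Vent line unavailable) [AND] = 0.072000 × 0.05 = 0.003600
P(Relief train inoperative) [OR] = 1 − (1−0.04) × (1−0.15) × (1−0.38) = 0.494080
P(Shutdown chain inoperative) [OR] = 1 − (1−0.16) × (1−0.41) × (1−0.02) × (1−0.22) = 0.621163
P(HIPPS stage lost) [OR] = 1 − (1−0.494080) × (1−0.28) × (1−0.11) × (1−0.621163) = 0.877183
P(Block path lost) [OR] = 1 − (1−0.43) × (1−0.44) = 0.680800
P(Control loop 2 lost) [AND] = 0.06 × 0.25 × 0.680800 = 0.010212
P(Vent line 2 inoperative) [OR] = 1 − (1−0.010212) × (1−0.07) = 0.079497
P(Pipeline overpressure) [OR] = 1 − (1−0.003600) × (1−0.877183) × (1−0.079497) = 0.887354
Rounded to 4 decimal places: P(Pipeline overpressure) ≈ 0.8874.

0.8874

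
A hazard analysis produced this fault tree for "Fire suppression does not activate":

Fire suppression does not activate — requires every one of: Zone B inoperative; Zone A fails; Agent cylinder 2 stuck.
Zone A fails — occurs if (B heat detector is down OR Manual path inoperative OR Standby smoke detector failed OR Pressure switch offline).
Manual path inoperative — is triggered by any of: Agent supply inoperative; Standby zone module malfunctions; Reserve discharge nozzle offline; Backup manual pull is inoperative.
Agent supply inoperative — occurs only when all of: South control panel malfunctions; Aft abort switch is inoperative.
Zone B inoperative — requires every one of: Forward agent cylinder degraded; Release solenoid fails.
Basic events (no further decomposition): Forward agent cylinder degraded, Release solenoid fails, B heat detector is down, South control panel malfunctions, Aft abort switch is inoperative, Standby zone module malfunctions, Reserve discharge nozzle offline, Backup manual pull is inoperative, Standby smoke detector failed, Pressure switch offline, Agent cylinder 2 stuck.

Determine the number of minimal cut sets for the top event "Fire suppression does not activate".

Zone B inoperative [AND]: one cut set from each child combined → 1 × 1 = 1 cut set(s).
Agent supply inoperative [AND]: one cut set from each child combined → 1 × 1 = 1 cut set(s).
Manual path inoperative [OR]: union of children's cut sets → 4 cut set(s).
Zone A fails [OR]: union of children's cut sets → 7 cut set(s).
Fire suppression does not activate [AND]: one cut set from each child combined → 1 × 7 × 1 = 7 cut set(s).
Minimal cut sets: {Agent cylinder 2 stuck, B heat detector is down, Forward agent cylinder degraded, Release solenoid fails}; {Aft abort switch is inoperative, Agent cylinder 2 stuck, Forward agent cylinder degraded, Release solenoid fails, South control panel malfunctions}; {Agent cylinder 2 stuck, Forward agent cylinder degraded, Release solenoid fails, Standby zone module malfunctions}; {Agent cylinder 2 stuck, Forward agent cylinder degraded, Release solenoid fails, Reserve discharge nozzle offline}; {Agent cylinder 2 stuck, Backup manual pull is inoperative, Forward agent cylinder degraded, Release solenoid fails}; {Agent cylinder 2 stuck, Forward agent cylinder degraded, Release solenoid fails, Standby smoke detector failed}; {Agent cylinder 2 stuck, Forward agent cylinder degraded, Pressure switch offline, Release solenoid fails}.

7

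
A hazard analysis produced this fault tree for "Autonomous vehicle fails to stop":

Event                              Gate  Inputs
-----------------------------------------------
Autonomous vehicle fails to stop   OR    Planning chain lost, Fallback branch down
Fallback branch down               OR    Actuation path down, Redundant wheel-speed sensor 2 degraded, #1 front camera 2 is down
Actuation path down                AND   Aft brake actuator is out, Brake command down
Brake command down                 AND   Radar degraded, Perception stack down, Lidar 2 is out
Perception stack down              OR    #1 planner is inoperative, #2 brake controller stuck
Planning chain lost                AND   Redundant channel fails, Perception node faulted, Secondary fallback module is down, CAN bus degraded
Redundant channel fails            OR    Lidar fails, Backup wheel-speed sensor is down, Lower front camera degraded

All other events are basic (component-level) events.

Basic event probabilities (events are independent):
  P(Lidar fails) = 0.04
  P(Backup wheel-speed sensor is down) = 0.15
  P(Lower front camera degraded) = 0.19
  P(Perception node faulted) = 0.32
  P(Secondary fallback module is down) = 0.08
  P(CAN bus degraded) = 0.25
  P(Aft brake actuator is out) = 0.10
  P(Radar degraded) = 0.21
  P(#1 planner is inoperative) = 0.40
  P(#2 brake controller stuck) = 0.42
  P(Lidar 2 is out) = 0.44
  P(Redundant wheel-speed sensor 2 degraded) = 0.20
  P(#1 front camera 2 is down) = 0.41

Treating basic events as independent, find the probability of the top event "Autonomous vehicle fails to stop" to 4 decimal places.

P(Redundant channel fails) [OR] = 1 − (1−0.04) × (1−0.15) × (1−0.19) = 0.339040
P(Planning chain lost) [AND] = 0.339040 × 0.32 × 0.08 × 0.25 = 0.002170
P(Perception stack down) [OR] = 1 − (1−0.40) × (1−0.42) = 0.652000
P(Brake command down) [AND] = 0.21 × 0.652000 × 0.44 = 0.060245
P(Actuation path down) [AND] = 0.10 × 0.060245 = 0.006025
P(Fallback branch down) [OR] = 1 − (1−0.006025) × (1−0.20) × (1−0.41) = 0.530844
P(Autonomous vehicle fails to stop) [OR] = 1 − (1−0.002170) × (1−0.530844) = 0.531862
Rounded to 4 decimal places: P(Autonomous vehicle fails to stop) ≈ 0.5319.

0.5319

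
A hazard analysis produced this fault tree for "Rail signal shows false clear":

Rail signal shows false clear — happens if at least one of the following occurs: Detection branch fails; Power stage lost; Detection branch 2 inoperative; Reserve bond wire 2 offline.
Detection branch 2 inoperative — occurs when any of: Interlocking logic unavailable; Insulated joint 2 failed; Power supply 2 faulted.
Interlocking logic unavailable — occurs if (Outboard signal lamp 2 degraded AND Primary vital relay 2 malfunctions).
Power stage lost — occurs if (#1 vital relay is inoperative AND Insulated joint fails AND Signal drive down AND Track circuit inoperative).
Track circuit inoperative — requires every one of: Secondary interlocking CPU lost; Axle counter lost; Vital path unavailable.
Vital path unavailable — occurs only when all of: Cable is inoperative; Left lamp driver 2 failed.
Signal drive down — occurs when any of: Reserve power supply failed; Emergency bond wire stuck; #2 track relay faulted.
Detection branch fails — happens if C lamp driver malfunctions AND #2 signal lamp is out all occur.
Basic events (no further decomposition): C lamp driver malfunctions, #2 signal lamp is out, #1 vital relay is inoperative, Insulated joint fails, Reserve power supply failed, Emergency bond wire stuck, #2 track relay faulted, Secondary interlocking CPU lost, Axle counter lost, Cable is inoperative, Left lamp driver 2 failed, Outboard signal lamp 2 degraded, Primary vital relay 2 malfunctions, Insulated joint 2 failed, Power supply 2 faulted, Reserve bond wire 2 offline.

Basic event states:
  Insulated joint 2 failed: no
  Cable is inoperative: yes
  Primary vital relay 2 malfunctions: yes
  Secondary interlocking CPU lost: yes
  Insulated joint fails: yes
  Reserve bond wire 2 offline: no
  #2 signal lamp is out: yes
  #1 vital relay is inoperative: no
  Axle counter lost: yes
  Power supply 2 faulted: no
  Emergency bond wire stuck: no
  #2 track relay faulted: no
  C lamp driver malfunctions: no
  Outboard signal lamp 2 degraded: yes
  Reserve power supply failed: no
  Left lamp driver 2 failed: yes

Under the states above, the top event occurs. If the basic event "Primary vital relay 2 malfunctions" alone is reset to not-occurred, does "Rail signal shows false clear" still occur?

No

Counterfactual: set "Primary vital relay 2 malfunctions" to not occurred.
Detection branch fails [AND]: C lamp driver malfunctions=not, #2 signal lamp is out=occurs → not all inputs occur → does not occur.
Signal drive down [OR]: Reserve power supply failed=not, Emergency bond wire stuck=not, #2 track relay faulted=not → no input occurs → does not occur.
Vital path unavailable [AND]: Cable is inoperative=occurs, Left lamp driver 2 failed=occurs → all inputs occur → occurs.
Track circuit inoperative [AND]: Secondary interlocking CPU lost=occurs, Axle counter lost=occurs, Vital path unavailable=occurs → all inputs occur → occurs.
Power stage lost [AND]: #1 vital relay is inoperative=not, Insulated joint fails=occurs, Signal drive down=not, Track circuit inoperative=occurs → not all inputs occur → does not occur.
Interlocking logic unavailable [AND]: Outboard signal lamp 2 degraded=occurs, Primary vital relay 2 malfunctions=not → not all inputs occur → does not occur.
Detection branch 2 inoperative [OR]: Interlocking logic unavailable=not, Insulated joint 2 failed=not, Power supply 2 faulted=not → no input occurs → does not occur.
Rail signal shows false clear [OR]: Detection branch fails=not, Power stage lost=not, Detection branch 2 inoperative=not, Reserve bond wire 2 offline=not → no input occurs → does not occur.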